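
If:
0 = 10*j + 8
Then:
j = -4/5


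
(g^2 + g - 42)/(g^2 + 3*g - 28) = (g - 6)/(g - 4)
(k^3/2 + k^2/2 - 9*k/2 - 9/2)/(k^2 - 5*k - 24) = (k^2 - 2*k - 3)/(2*(k - 8))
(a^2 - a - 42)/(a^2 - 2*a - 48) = (a - 7)/(a - 8)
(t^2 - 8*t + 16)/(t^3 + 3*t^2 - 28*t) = (t - 4)/(t*(t + 7))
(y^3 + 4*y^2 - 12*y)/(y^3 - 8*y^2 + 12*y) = (y + 6)/(y - 6)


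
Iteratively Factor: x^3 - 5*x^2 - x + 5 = (x - 1)*(x^2 - 4*x - 5) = (x - 5)*(x - 1)*(x + 1)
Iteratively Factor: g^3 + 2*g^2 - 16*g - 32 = (g + 2)*(g^2 - 16) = (g - 4)*(g + 2)*(g + 4)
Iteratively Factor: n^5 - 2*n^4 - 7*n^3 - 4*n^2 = (n)*(n^4 - 2*n^3 - 7*n^2 - 4*n) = n*(n + 1)*(n^3 - 3*n^2 - 4*n) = n*(n - 4)*(n + 1)*(n^2 + n) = n*(n - 4)*(n + 1)^2*(n)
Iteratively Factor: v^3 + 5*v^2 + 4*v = (v + 4)*(v^2 + v) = v*(v + 4)*(v + 1)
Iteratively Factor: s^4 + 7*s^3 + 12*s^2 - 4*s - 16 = (s - 1)*(s^3 + 8*s^2 + 20*s + 16) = (s - 1)*(s + 2)*(s^2 + 6*s + 8) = (s - 1)*(s + 2)*(s + 4)*(s + 2)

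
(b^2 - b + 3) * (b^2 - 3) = b^4 - b^3 + 3*b - 9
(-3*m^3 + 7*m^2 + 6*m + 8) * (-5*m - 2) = 15*m^4 - 29*m^3 - 44*m^2 - 52*m - 16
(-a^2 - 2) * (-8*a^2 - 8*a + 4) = 8*a^4 + 8*a^3 + 12*a^2 + 16*a - 8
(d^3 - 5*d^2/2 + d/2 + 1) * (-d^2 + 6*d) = -d^5 + 17*d^4/2 - 31*d^3/2 + 2*d^2 + 6*d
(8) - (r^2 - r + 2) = -r^2 + r + 6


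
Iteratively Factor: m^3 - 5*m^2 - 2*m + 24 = (m - 4)*(m^2 - m - 6) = (m - 4)*(m - 3)*(m + 2)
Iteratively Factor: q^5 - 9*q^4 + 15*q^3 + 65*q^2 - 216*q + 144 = (q - 3)*(q^4 - 6*q^3 - 3*q^2 + 56*q - 48) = (q - 3)*(q - 1)*(q^3 - 5*q^2 - 8*q + 48) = (q - 4)*(q - 3)*(q - 1)*(q^2 - q - 12) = (q - 4)*(q - 3)*(q - 1)*(q + 3)*(q - 4)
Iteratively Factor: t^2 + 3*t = (t + 3)*(t)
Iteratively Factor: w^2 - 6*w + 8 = (w - 2)*(w - 4)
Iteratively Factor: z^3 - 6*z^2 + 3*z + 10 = (z + 1)*(z^2 - 7*z + 10) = (z - 2)*(z + 1)*(z - 5)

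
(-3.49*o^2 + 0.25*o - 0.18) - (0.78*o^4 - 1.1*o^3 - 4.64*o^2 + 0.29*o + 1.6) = -0.78*o^4 + 1.1*o^3 + 1.15*o^2 - 0.04*o - 1.78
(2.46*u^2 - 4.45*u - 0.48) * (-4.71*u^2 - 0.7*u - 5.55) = -11.5866*u^4 + 19.2375*u^3 - 8.2772*u^2 + 25.0335*u + 2.664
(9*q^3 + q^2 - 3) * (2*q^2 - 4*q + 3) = 18*q^5 - 34*q^4 + 23*q^3 - 3*q^2 + 12*q - 9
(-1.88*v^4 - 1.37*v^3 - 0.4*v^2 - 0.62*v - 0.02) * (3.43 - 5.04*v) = 9.4752*v^5 + 0.4564*v^4 - 2.6831*v^3 + 1.7528*v^2 - 2.0258*v - 0.0686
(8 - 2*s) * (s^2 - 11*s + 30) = -2*s^3 + 30*s^2 - 148*s + 240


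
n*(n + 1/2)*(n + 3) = n^3 + 7*n^2/2 + 3*n/2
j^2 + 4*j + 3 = (j + 1)*(j + 3)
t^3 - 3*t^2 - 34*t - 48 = (t - 8)*(t + 2)*(t + 3)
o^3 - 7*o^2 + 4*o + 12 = (o - 6)*(o - 2)*(o + 1)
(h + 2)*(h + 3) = h^2 + 5*h + 6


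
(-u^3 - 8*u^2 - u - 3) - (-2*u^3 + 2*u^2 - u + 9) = u^3 - 10*u^2 - 12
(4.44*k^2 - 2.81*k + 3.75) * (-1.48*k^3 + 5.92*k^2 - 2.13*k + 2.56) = -6.5712*k^5 + 30.4436*k^4 - 31.6424*k^3 + 39.5517*k^2 - 15.1811*k + 9.6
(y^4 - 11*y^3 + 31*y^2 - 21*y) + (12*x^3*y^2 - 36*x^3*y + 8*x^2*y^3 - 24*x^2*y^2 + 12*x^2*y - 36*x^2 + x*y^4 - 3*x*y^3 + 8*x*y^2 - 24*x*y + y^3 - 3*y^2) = 12*x^3*y^2 - 36*x^3*y + 8*x^2*y^3 - 24*x^2*y^2 + 12*x^2*y - 36*x^2 + x*y^4 - 3*x*y^3 + 8*x*y^2 - 24*x*y + y^4 - 10*y^3 + 28*y^2 - 21*y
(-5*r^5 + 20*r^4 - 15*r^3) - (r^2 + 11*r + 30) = -5*r^5 + 20*r^4 - 15*r^3 - r^2 - 11*r - 30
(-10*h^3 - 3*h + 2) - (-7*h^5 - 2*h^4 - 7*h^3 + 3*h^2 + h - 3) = 7*h^5 + 2*h^4 - 3*h^3 - 3*h^2 - 4*h + 5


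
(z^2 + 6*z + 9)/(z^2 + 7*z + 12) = (z + 3)/(z + 4)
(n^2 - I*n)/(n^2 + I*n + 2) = n/(n + 2*I)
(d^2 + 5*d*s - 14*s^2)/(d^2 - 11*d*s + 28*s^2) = (d^2 + 5*d*s - 14*s^2)/(d^2 - 11*d*s + 28*s^2)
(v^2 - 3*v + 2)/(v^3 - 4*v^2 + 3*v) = (v - 2)/(v*(v - 3))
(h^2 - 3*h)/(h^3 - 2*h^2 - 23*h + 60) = h/(h^2 + h - 20)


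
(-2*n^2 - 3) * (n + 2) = -2*n^3 - 4*n^2 - 3*n - 6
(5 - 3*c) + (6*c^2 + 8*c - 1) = 6*c^2 + 5*c + 4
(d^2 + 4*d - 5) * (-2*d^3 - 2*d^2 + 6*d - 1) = -2*d^5 - 10*d^4 + 8*d^3 + 33*d^2 - 34*d + 5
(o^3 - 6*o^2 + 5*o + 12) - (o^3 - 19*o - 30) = -6*o^2 + 24*o + 42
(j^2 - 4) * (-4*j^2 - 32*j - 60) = -4*j^4 - 32*j^3 - 44*j^2 + 128*j + 240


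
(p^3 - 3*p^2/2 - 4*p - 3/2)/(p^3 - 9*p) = (2*p^2 + 3*p + 1)/(2*p*(p + 3))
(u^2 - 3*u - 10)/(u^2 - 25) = (u + 2)/(u + 5)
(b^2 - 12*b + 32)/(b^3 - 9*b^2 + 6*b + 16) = (b - 4)/(b^2 - b - 2)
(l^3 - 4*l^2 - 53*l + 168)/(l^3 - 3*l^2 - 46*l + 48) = (l^2 + 4*l - 21)/(l^2 + 5*l - 6)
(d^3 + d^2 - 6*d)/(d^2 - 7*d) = (d^2 + d - 6)/(d - 7)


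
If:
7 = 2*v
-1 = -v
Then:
No Solution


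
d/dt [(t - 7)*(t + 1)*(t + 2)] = 3*t^2 - 8*t - 19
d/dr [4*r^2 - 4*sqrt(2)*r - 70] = 8*r - 4*sqrt(2)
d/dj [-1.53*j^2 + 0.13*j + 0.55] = 0.13 - 3.06*j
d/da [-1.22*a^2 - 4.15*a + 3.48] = -2.44*a - 4.15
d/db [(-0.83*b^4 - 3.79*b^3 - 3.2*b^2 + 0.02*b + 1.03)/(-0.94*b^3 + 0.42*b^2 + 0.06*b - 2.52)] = (0.7802*b^6 - 0.697199999999997*b^5 - 4.7492*b^4 + 7.9492*b^3 + 31.3566*b^2 + 15.2628*b - 0.1122)/(0.8836*b^6 - 0.7896*b^5 + 0.0636*b^4 + 4.788*b^3 - 2.1132*b^2 - 0.3024*b + 6.3504)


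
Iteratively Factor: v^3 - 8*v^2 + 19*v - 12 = (v - 1)*(v^2 - 7*v + 12) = (v - 3)*(v - 1)*(v - 4)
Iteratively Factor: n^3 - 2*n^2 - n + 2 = (n + 1)*(n^2 - 3*n + 2) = (n - 1)*(n + 1)*(n - 2)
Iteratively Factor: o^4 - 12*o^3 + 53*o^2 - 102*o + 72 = (o - 3)*(o^3 - 9*o^2 + 26*o - 24) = (o - 4)*(o - 3)*(o^2 - 5*o + 6) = (o - 4)*(o - 3)*(o - 2)*(o - 3)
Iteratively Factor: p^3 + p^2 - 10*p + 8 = (p - 2)*(p^2 + 3*p - 4) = (p - 2)*(p + 4)*(p - 1)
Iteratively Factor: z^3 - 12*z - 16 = (z + 2)*(z^2 - 2*z - 8) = (z - 4)*(z + 2)*(z + 2)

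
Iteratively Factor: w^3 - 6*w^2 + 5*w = (w - 1)*(w^2 - 5*w) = (w - 5)*(w - 1)*(w)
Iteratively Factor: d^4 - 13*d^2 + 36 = (d - 3)*(d^3 + 3*d^2 - 4*d - 12) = (d - 3)*(d - 2)*(d^2 + 5*d + 6) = (d - 3)*(d - 2)*(d + 3)*(d + 2)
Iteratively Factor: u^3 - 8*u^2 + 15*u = (u - 5)*(u^2 - 3*u) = u*(u - 5)*(u - 3)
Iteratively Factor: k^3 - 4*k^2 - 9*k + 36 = (k - 3)*(k^2 - k - 12) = (k - 4)*(k - 3)*(k + 3)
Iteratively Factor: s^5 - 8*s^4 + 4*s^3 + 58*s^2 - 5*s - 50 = (s + 2)*(s^4 - 10*s^3 + 24*s^2 + 10*s - 25) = (s + 1)*(s + 2)*(s^3 - 11*s^2 + 35*s - 25) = (s - 5)*(s + 1)*(s + 2)*(s^2 - 6*s + 5) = (s - 5)^2*(s + 1)*(s + 2)*(s - 1)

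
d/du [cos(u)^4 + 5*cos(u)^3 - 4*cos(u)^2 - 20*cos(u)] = (-4*cos(u)^3 - 15*cos(u)^2 + 8*cos(u) + 20)*sin(u)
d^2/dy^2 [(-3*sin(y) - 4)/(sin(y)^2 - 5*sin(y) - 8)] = (-3*sin(y)^5 - 31*sin(y)^4 - 78*sin(y)^3 - 84*sin(y)^2 - 8*sin(y) + 24)/(5*sin(y) + cos(y)^2 + 7)^3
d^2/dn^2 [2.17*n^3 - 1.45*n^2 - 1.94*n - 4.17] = 13.02*n - 2.9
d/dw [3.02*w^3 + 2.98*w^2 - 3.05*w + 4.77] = 9.06*w^2 + 5.96*w - 3.05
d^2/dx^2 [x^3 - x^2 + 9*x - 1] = 6*x - 2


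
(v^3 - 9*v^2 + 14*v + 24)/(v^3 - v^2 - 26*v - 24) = (v - 4)/(v + 4)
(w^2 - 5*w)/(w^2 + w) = (w - 5)/(w + 1)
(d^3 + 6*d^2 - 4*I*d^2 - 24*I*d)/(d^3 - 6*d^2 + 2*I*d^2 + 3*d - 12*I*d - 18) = (d^3 + d^2*(6 - 4*I) - 24*I*d)/(d^3 + d^2*(-6 + 2*I) + d*(3 - 12*I) - 18)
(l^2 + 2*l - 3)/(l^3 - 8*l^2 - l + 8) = (l + 3)/(l^2 - 7*l - 8)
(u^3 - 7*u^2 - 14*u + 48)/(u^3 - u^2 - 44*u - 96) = (u - 2)/(u + 4)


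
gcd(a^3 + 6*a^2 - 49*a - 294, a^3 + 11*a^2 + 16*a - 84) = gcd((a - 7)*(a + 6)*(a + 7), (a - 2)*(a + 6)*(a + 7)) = a^2 + 13*a + 42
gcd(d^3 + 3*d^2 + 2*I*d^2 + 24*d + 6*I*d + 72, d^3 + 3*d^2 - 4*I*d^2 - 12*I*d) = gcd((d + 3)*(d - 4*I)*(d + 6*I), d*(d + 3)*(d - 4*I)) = d^2 + d*(3 - 4*I) - 12*I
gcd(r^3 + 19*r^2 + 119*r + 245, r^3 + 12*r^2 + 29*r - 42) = r + 7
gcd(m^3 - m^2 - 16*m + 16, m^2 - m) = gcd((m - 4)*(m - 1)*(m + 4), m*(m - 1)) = m - 1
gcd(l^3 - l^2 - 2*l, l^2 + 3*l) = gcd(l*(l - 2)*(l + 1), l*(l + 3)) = l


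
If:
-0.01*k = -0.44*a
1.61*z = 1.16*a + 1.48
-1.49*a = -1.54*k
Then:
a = 0.00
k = 0.00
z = 0.92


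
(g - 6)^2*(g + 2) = g^3 - 10*g^2 + 12*g + 72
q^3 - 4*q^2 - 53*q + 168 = (q - 8)*(q - 3)*(q + 7)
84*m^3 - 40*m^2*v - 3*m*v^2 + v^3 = (-7*m + v)*(-2*m + v)*(6*m + v)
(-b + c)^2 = b^2 - 2*b*c + c^2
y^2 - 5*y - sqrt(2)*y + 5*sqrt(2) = (y - 5)*(y - sqrt(2))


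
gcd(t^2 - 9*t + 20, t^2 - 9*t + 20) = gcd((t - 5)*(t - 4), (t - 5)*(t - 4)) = t^2 - 9*t + 20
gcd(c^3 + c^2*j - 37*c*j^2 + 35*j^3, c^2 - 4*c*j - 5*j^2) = c - 5*j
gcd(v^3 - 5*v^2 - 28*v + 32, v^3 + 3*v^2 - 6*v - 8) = v + 4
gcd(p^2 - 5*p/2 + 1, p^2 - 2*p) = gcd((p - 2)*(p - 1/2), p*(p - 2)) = p - 2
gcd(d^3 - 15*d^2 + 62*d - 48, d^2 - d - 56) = d - 8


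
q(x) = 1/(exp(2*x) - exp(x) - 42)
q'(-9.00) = 0.00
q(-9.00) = -0.02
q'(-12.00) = 0.00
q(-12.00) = -0.02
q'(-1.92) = 0.00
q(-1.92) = -0.02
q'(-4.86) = 0.00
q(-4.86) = -0.02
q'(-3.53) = 0.00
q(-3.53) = -0.02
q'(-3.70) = 0.00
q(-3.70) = -0.02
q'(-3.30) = 0.00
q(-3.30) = -0.02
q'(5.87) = -0.00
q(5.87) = 0.00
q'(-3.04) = 0.00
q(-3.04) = -0.02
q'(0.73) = -0.00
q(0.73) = -0.03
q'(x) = (-2*exp(2*x) + exp(x))/(exp(2*x) - exp(x) - 42)^2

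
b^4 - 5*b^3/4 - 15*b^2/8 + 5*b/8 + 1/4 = (b - 2)*(b - 1/2)*(b + 1/4)*(b + 1)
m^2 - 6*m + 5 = (m - 5)*(m - 1)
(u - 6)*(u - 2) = u^2 - 8*u + 12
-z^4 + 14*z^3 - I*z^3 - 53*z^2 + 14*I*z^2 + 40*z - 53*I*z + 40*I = (z - 8)*(z - 5)*(-I*z + 1)*(-I*z + I)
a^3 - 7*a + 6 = (a - 2)*(a - 1)*(a + 3)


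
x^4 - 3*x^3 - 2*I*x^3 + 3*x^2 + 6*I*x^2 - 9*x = x*(x - 3)*(x - 3*I)*(x + I)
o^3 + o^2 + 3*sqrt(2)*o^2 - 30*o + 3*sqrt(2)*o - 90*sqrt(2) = (o - 5)*(o + 6)*(o + 3*sqrt(2))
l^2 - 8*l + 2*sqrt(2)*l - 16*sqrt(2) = (l - 8)*(l + 2*sqrt(2))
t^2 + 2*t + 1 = (t + 1)^2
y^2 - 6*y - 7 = (y - 7)*(y + 1)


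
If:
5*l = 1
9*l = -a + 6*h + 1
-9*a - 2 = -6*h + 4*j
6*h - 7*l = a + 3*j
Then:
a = -1/20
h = 1/8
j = -1/5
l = 1/5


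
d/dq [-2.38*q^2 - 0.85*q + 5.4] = -4.76*q - 0.85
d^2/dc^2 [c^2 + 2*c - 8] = 2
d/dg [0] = 0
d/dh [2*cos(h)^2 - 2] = -2*sin(2*h)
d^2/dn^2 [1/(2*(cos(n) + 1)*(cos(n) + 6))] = (-4*sin(n)^4 + 27*sin(n)^2 + 273*cos(n)/4 - 21*cos(3*n)/4 + 63)/(2*(cos(n) + 1)^3*(cos(n) + 6)^3)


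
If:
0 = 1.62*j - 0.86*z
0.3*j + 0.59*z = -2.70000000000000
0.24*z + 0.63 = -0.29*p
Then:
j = -1.91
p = 0.81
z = -3.60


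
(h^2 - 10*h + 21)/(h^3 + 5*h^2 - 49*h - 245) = (h - 3)/(h^2 + 12*h + 35)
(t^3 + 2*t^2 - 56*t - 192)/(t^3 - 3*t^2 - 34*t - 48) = (t^2 + 10*t + 24)/(t^2 + 5*t + 6)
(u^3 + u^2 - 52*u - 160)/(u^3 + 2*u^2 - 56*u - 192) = (u + 5)/(u + 6)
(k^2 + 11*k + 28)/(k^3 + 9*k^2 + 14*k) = (k + 4)/(k*(k + 2))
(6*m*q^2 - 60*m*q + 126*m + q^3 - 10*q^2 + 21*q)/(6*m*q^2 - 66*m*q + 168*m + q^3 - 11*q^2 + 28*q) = (q - 3)/(q - 4)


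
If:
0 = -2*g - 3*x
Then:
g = -3*x/2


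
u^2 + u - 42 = (u - 6)*(u + 7)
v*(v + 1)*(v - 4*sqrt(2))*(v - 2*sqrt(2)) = v^4 - 6*sqrt(2)*v^3 + v^3 - 6*sqrt(2)*v^2 + 16*v^2 + 16*v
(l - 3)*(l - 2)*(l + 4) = l^3 - l^2 - 14*l + 24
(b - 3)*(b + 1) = b^2 - 2*b - 3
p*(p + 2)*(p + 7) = p^3 + 9*p^2 + 14*p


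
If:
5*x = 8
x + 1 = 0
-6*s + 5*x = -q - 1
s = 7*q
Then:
No Solution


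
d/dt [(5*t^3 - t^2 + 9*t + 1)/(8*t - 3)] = (80*t^3 - 53*t^2 + 6*t - 35)/(64*t^2 - 48*t + 9)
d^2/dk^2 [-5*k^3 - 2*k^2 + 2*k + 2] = -30*k - 4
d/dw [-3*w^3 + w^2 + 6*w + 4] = -9*w^2 + 2*w + 6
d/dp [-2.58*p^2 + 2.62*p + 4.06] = 2.62 - 5.16*p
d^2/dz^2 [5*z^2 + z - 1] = 10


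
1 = 1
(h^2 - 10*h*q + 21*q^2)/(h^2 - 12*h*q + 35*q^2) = (-h + 3*q)/(-h + 5*q)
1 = 1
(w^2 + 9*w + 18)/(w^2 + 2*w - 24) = (w + 3)/(w - 4)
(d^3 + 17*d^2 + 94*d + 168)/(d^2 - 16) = (d^2 + 13*d + 42)/(d - 4)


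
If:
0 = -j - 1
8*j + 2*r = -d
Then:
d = 8 - 2*r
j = -1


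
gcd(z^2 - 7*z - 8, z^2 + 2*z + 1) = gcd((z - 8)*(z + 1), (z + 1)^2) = z + 1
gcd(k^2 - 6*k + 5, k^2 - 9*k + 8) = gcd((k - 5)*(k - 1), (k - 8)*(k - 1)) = k - 1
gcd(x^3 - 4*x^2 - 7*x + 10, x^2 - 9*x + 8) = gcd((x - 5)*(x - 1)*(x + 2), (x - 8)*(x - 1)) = x - 1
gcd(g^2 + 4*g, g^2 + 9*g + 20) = g + 4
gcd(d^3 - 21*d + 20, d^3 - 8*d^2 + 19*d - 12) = d^2 - 5*d + 4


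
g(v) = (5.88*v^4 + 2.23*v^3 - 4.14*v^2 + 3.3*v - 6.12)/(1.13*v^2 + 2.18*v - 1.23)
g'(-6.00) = -67.55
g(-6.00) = 264.08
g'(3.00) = 24.71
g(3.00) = 32.49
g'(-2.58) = 974.37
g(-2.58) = 269.79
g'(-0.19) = 1.61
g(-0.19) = 4.31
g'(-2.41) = 63566.33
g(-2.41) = 1625.94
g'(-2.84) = 147.33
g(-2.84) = 166.90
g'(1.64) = 12.47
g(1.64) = 7.53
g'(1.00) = 10.95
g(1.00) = 0.55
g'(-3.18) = 19.44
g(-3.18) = 144.31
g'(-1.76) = 71.51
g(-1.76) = -12.45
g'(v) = (-2.26*v - 2.18)*(5.88*v^4 + 2.23*v^3 - 4.14*v^2 + 3.3*v - 6.12)/(1.13*v^2 + 2.18*v - 1.23)^2 + (23.52*v^3 + 6.69*v^2 - 8.28*v + 3.3)/(1.13*v^2 + 2.18*v - 1.23)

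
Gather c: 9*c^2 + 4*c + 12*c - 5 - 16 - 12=9*c^2 + 16*c - 33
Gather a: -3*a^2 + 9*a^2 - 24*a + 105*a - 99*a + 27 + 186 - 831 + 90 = 6*a^2 - 18*a - 528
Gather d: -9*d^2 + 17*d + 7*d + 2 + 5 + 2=-9*d^2 + 24*d + 9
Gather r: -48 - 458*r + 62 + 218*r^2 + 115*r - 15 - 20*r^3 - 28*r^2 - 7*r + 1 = -20*r^3 + 190*r^2 - 350*r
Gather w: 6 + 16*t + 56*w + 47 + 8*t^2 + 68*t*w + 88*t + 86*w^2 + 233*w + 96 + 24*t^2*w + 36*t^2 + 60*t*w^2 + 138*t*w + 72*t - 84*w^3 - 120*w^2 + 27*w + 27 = 44*t^2 + 176*t - 84*w^3 + w^2*(60*t - 34) + w*(24*t^2 + 206*t + 316) + 176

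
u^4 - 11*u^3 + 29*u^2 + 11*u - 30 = (u - 6)*(u - 5)*(u - 1)*(u + 1)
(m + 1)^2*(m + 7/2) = m^3 + 11*m^2/2 + 8*m + 7/2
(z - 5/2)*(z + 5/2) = z^2 - 25/4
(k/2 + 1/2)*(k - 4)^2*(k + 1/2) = k^4/2 - 13*k^3/4 + 9*k^2/4 + 10*k + 4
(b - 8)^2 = b^2 - 16*b + 64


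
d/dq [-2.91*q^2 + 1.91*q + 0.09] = 1.91 - 5.82*q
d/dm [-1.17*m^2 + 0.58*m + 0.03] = 0.58 - 2.34*m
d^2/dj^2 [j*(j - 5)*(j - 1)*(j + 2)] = 12*j^2 - 24*j - 14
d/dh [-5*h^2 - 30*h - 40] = -10*h - 30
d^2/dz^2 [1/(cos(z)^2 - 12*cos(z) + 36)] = 2*(-6*cos(z) - cos(2*z) + 2)/(cos(z) - 6)^4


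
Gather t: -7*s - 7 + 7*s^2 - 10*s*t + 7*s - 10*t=7*s^2 + t*(-10*s - 10) - 7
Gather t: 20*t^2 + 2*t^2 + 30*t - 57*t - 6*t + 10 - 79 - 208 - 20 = 22*t^2 - 33*t - 297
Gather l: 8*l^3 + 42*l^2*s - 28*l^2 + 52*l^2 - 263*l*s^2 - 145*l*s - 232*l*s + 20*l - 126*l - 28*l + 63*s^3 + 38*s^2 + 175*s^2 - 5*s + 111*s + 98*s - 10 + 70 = 8*l^3 + l^2*(42*s + 24) + l*(-263*s^2 - 377*s - 134) + 63*s^3 + 213*s^2 + 204*s + 60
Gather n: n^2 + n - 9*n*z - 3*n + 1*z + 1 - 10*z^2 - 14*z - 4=n^2 + n*(-9*z - 2) - 10*z^2 - 13*z - 3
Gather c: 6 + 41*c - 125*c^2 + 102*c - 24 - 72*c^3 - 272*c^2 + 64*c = -72*c^3 - 397*c^2 + 207*c - 18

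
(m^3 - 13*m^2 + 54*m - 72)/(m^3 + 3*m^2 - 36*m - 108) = (m^2 - 7*m + 12)/(m^2 + 9*m + 18)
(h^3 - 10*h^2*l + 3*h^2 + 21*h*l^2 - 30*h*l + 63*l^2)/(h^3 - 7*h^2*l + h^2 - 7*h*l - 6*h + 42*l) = (h - 3*l)/(h - 2)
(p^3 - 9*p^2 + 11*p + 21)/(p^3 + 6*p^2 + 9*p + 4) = (p^2 - 10*p + 21)/(p^2 + 5*p + 4)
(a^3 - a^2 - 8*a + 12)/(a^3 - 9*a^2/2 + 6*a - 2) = 2*(a + 3)/(2*a - 1)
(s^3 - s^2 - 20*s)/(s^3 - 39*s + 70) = s*(s + 4)/(s^2 + 5*s - 14)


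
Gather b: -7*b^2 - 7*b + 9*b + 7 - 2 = -7*b^2 + 2*b + 5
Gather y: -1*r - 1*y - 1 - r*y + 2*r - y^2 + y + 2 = -r*y + r - y^2 + 1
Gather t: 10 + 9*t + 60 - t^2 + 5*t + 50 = -t^2 + 14*t + 120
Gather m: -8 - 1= -9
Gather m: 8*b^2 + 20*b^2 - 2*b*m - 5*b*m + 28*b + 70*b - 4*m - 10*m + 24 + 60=28*b^2 + 98*b + m*(-7*b - 14) + 84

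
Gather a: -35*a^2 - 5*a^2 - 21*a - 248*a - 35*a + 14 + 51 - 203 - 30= -40*a^2 - 304*a - 168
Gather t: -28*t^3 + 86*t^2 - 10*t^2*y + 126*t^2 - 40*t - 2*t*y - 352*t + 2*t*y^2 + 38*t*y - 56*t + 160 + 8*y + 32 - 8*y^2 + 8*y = -28*t^3 + t^2*(212 - 10*y) + t*(2*y^2 + 36*y - 448) - 8*y^2 + 16*y + 192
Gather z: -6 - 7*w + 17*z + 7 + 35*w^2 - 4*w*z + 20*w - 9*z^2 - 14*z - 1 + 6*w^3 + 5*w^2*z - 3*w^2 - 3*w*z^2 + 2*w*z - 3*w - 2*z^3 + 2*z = 6*w^3 + 32*w^2 + 10*w - 2*z^3 + z^2*(-3*w - 9) + z*(5*w^2 - 2*w + 5)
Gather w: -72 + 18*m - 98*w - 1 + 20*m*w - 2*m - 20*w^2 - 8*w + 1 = 16*m - 20*w^2 + w*(20*m - 106) - 72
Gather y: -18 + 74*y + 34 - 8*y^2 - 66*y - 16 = -8*y^2 + 8*y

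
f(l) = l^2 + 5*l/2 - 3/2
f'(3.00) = 8.50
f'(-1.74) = -0.98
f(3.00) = 15.00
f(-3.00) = 0.00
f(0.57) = 0.25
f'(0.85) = 4.20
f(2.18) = 8.70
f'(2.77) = 8.04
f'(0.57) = 3.64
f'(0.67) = 3.84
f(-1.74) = -2.82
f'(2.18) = 6.86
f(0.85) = 1.35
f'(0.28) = 3.06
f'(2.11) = 6.72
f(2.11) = 8.23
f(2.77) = 13.10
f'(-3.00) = -3.50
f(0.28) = -0.72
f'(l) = 2*l + 5/2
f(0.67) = 0.62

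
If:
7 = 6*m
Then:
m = 7/6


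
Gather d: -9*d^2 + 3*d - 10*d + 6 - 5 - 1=-9*d^2 - 7*d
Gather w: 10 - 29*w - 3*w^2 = -3*w^2 - 29*w + 10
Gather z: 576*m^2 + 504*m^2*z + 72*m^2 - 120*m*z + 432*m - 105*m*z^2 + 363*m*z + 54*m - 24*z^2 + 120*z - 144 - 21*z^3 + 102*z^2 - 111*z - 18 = 648*m^2 + 486*m - 21*z^3 + z^2*(78 - 105*m) + z*(504*m^2 + 243*m + 9) - 162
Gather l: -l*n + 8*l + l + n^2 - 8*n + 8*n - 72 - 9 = l*(9 - n) + n^2 - 81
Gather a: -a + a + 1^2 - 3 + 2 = 0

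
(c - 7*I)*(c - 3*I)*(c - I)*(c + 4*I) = c^4 - 7*I*c^3 + 13*c^2 - 103*I*c - 84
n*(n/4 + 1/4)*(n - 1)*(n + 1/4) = n^4/4 + n^3/16 - n^2/4 - n/16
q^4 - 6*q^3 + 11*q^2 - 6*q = q*(q - 3)*(q - 2)*(q - 1)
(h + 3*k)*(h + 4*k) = h^2 + 7*h*k + 12*k^2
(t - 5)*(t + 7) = t^2 + 2*t - 35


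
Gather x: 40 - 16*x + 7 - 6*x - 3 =44 - 22*x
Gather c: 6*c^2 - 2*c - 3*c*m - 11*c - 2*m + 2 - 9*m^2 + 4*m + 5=6*c^2 + c*(-3*m - 13) - 9*m^2 + 2*m + 7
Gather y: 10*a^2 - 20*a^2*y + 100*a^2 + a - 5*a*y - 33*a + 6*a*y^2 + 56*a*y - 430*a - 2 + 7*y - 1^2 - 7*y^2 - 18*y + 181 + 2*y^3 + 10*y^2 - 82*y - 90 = 110*a^2 - 462*a + 2*y^3 + y^2*(6*a + 3) + y*(-20*a^2 + 51*a - 93) + 88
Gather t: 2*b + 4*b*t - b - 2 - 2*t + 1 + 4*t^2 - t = b + 4*t^2 + t*(4*b - 3) - 1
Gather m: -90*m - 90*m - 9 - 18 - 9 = -180*m - 36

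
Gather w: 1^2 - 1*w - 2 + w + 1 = 0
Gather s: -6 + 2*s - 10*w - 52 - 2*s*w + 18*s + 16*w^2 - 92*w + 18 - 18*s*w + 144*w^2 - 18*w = s*(20 - 20*w) + 160*w^2 - 120*w - 40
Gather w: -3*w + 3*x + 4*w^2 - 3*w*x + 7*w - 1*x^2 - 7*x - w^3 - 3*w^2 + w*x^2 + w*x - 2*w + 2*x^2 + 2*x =-w^3 + w^2 + w*(x^2 - 2*x + 2) + x^2 - 2*x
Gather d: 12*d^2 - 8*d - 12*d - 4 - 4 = 12*d^2 - 20*d - 8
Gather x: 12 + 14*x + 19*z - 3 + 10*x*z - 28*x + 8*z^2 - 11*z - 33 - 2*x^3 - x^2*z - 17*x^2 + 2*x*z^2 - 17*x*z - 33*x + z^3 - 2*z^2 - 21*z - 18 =-2*x^3 + x^2*(-z - 17) + x*(2*z^2 - 7*z - 47) + z^3 + 6*z^2 - 13*z - 42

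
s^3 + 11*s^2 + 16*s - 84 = (s - 2)*(s + 6)*(s + 7)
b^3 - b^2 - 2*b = b*(b - 2)*(b + 1)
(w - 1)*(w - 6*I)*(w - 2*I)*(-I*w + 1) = -I*w^4 - 7*w^3 + I*w^3 + 7*w^2 + 4*I*w^2 - 12*w - 4*I*w + 12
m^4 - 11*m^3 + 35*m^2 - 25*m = m*(m - 5)^2*(m - 1)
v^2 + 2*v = v*(v + 2)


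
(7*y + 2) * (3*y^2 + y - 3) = 21*y^3 + 13*y^2 - 19*y - 6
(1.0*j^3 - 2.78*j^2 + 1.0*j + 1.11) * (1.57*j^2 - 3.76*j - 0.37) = 1.57*j^5 - 8.1246*j^4 + 11.6528*j^3 - 0.9887*j^2 - 4.5436*j - 0.4107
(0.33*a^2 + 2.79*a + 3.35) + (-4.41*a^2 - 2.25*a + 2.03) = -4.08*a^2 + 0.54*a + 5.38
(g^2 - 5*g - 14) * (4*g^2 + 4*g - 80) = 4*g^4 - 16*g^3 - 156*g^2 + 344*g + 1120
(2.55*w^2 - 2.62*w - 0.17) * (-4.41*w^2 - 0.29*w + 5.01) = -11.2455*w^4 + 10.8147*w^3 + 14.285*w^2 - 13.0769*w - 0.8517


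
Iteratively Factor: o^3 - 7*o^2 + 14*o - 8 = (o - 4)*(o^2 - 3*o + 2) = (o - 4)*(o - 2)*(o - 1)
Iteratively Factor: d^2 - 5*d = (d - 5)*(d)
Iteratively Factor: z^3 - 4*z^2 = (z)*(z^2 - 4*z) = z^2*(z - 4)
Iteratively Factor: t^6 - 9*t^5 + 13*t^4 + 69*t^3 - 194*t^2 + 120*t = (t + 3)*(t^5 - 12*t^4 + 49*t^3 - 78*t^2 + 40*t) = (t - 5)*(t + 3)*(t^4 - 7*t^3 + 14*t^2 - 8*t) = t*(t - 5)*(t + 3)*(t^3 - 7*t^2 + 14*t - 8) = t*(t - 5)*(t - 1)*(t + 3)*(t^2 - 6*t + 8) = t*(t - 5)*(t - 2)*(t - 1)*(t + 3)*(t - 4)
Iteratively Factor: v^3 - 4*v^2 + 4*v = (v)*(v^2 - 4*v + 4) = v*(v - 2)*(v - 2)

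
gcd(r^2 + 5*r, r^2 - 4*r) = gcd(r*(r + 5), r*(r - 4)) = r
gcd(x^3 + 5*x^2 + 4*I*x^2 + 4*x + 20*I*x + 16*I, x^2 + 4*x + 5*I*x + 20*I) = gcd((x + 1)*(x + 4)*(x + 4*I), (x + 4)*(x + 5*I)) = x + 4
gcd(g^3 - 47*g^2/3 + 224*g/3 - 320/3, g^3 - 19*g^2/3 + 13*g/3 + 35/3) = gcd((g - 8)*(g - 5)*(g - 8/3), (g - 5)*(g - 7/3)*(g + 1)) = g - 5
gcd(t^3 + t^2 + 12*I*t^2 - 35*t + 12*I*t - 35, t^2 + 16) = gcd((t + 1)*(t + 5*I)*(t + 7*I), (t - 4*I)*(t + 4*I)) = 1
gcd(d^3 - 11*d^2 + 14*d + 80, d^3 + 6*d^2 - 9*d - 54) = 1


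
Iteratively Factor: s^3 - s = (s - 1)*(s^2 + s) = s*(s - 1)*(s + 1)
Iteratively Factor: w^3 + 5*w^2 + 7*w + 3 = (w + 1)*(w^2 + 4*w + 3) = (w + 1)*(w + 3)*(w + 1)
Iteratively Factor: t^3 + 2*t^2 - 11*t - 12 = (t - 3)*(t^2 + 5*t + 4) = (t - 3)*(t + 4)*(t + 1)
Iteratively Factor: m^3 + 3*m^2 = (m)*(m^2 + 3*m) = m*(m + 3)*(m)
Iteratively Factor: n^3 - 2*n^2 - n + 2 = (n + 1)*(n^2 - 3*n + 2) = (n - 2)*(n + 1)*(n - 1)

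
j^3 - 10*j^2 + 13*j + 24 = (j - 8)*(j - 3)*(j + 1)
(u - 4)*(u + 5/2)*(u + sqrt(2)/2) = u^3 - 3*u^2/2 + sqrt(2)*u^2/2 - 10*u - 3*sqrt(2)*u/4 - 5*sqrt(2)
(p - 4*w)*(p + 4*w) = p^2 - 16*w^2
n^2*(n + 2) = n^3 + 2*n^2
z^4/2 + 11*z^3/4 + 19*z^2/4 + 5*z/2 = z*(z/2 + 1/2)*(z + 2)*(z + 5/2)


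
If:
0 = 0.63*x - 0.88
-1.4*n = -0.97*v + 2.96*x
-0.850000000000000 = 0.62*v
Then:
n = -3.90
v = -1.37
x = 1.40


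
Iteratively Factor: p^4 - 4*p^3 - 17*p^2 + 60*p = (p - 5)*(p^3 + p^2 - 12*p) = (p - 5)*(p + 4)*(p^2 - 3*p) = p*(p - 5)*(p + 4)*(p - 3)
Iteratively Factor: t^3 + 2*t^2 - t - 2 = (t - 1)*(t^2 + 3*t + 2) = (t - 1)*(t + 2)*(t + 1)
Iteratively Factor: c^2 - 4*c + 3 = (c - 3)*(c - 1)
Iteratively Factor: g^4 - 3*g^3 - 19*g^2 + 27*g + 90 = (g - 5)*(g^3 + 2*g^2 - 9*g - 18) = (g - 5)*(g - 3)*(g^2 + 5*g + 6) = (g - 5)*(g - 3)*(g + 3)*(g + 2)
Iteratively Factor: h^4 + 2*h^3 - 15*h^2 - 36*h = (h + 3)*(h^3 - h^2 - 12*h) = (h - 4)*(h + 3)*(h^2 + 3*h) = h*(h - 4)*(h + 3)*(h + 3)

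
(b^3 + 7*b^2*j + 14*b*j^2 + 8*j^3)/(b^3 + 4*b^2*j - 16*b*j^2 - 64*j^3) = (b^2 + 3*b*j + 2*j^2)/(b^2 - 16*j^2)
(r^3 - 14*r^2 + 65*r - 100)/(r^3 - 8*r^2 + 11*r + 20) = (r - 5)/(r + 1)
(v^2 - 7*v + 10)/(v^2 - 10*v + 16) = (v - 5)/(v - 8)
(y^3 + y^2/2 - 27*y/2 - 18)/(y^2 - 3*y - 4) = (2*y^2 + 9*y + 9)/(2*(y + 1))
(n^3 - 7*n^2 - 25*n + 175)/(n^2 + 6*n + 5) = (n^2 - 12*n + 35)/(n + 1)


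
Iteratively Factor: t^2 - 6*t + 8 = (t - 4)*(t - 2)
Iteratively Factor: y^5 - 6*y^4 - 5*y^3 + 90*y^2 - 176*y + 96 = (y - 4)*(y^4 - 2*y^3 - 13*y^2 + 38*y - 24) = (y - 4)*(y - 1)*(y^3 - y^2 - 14*y + 24) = (y - 4)*(y - 1)*(y + 4)*(y^2 - 5*y + 6) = (y - 4)*(y - 3)*(y - 1)*(y + 4)*(y - 2)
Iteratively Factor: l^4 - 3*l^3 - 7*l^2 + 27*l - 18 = (l - 3)*(l^3 - 7*l + 6) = (l - 3)*(l - 1)*(l^2 + l - 6) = (l - 3)*(l - 2)*(l - 1)*(l + 3)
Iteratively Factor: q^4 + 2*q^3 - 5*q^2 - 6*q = (q)*(q^3 + 2*q^2 - 5*q - 6) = q*(q + 1)*(q^2 + q - 6) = q*(q - 2)*(q + 1)*(q + 3)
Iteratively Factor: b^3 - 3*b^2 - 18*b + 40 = (b - 5)*(b^2 + 2*b - 8) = (b - 5)*(b - 2)*(b + 4)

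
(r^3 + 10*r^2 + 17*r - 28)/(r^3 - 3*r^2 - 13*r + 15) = (r^2 + 11*r + 28)/(r^2 - 2*r - 15)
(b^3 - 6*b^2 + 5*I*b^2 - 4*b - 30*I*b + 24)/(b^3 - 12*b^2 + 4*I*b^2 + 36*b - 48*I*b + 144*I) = (b + I)/(b - 6)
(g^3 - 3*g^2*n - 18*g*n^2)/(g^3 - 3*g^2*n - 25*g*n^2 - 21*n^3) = g*(g - 6*n)/(g^2 - 6*g*n - 7*n^2)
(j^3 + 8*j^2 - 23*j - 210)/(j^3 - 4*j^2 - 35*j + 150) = (j + 7)/(j - 5)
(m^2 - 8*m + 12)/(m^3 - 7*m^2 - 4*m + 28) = (m - 6)/(m^2 - 5*m - 14)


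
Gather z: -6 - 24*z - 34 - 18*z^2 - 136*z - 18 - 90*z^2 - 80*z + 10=-108*z^2 - 240*z - 48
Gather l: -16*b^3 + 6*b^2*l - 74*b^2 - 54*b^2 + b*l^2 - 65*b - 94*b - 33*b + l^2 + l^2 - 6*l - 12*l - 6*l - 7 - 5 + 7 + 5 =-16*b^3 - 128*b^2 - 192*b + l^2*(b + 2) + l*(6*b^2 - 24)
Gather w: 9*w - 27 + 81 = 9*w + 54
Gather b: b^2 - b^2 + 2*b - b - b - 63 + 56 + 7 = 0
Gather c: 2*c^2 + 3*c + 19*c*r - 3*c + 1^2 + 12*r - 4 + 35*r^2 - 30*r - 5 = 2*c^2 + 19*c*r + 35*r^2 - 18*r - 8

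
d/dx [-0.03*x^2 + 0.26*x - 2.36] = 0.26 - 0.06*x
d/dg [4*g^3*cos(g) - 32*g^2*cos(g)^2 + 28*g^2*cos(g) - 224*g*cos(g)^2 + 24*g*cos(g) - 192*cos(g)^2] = -4*g^3*sin(g) - 28*g^2*sin(g) + 32*g^2*sin(2*g) + 12*g^2*cos(g) - 24*g*sin(g) + 224*g*sin(2*g) - 64*g*cos(g)^2 + 56*g*cos(g) + 192*sin(2*g) - 224*cos(g)^2 + 24*cos(g)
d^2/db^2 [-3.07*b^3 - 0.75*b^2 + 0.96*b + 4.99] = -18.42*b - 1.5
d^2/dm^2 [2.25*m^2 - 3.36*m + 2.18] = 4.50000000000000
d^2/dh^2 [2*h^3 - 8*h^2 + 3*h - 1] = 12*h - 16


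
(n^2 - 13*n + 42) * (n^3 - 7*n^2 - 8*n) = n^5 - 20*n^4 + 125*n^3 - 190*n^2 - 336*n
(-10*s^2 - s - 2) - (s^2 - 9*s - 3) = -11*s^2 + 8*s + 1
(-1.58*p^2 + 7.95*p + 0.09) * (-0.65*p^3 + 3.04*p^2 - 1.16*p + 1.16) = 1.027*p^5 - 9.9707*p^4 + 25.9423*p^3 - 10.7812*p^2 + 9.1176*p + 0.1044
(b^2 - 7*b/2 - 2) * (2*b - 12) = 2*b^3 - 19*b^2 + 38*b + 24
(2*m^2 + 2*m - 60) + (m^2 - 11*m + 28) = 3*m^2 - 9*m - 32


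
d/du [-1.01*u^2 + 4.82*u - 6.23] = 4.82 - 2.02*u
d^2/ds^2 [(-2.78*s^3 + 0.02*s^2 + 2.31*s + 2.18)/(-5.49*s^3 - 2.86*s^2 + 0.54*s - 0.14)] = (-2.27373675443232e-13*s^7 - 88.505388*s^6 - 368.292258*s^5 - 1032.082668*s^4 - 599.602532*s^3 - 48.119568*s^2 + 36.130512*s + 0.124312)/(165.469149*s^9 + 258.602058*s^8 + 85.89105*s^7 - 14.820038*s^6 + 4.740876*s^5 + 3.447096*s^4 - 1.131948*s^3 + 0.29064*s^2 - 0.031752*s + 0.002744)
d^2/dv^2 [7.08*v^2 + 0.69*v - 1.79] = 14.1600000000000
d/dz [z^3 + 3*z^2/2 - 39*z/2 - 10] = 3*z^2 + 3*z - 39/2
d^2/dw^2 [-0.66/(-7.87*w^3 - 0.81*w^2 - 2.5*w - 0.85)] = (-(31.1652*w + 1.0692)*(7.87*w^3 + 0.81*w^2 + 2.5*w + 0.85) + 0.66*(23.61*w^2 + 1.62*w + 2.5)*(47.22*w^2 + 3.24*w + 5.0))/(7.87*w^3 + 0.81*w^2 + 2.5*w + 0.85)^3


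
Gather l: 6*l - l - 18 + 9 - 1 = 5*l - 10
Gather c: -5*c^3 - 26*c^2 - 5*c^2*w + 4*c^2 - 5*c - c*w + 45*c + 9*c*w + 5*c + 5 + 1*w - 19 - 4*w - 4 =-5*c^3 + c^2*(-5*w - 22) + c*(8*w + 45) - 3*w - 18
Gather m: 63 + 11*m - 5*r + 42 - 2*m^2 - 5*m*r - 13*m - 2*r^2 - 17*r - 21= -2*m^2 + m*(-5*r - 2) - 2*r^2 - 22*r + 84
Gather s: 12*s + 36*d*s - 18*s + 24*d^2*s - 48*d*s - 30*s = s*(24*d^2 - 12*d - 36)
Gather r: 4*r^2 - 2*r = 4*r^2 - 2*r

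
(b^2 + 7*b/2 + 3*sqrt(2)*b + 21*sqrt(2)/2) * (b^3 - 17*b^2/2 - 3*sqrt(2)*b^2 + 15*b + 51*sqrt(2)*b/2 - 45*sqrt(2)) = b^5 - 5*b^4 - 131*b^3/4 + 285*b^2/2 + 531*b/2 - 945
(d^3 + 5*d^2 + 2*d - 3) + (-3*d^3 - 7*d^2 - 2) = -2*d^3 - 2*d^2 + 2*d - 5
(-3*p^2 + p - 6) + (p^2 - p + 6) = -2*p^2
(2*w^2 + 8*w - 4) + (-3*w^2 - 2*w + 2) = -w^2 + 6*w - 2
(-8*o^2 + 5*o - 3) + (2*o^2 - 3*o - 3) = -6*o^2 + 2*o - 6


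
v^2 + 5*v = v*(v + 5)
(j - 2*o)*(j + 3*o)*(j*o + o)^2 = j^4*o^2 + j^3*o^3 + 2*j^3*o^2 - 6*j^2*o^4 + 2*j^2*o^3 + j^2*o^2 - 12*j*o^4 + j*o^3 - 6*o^4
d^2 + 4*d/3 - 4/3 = (d - 2/3)*(d + 2)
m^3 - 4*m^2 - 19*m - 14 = (m - 7)*(m + 1)*(m + 2)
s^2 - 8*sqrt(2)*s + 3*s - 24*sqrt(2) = (s + 3)*(s - 8*sqrt(2))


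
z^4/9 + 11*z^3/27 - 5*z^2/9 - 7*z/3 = z*(z/3 + 1)^2*(z - 7/3)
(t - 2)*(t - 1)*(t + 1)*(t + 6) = t^4 + 4*t^3 - 13*t^2 - 4*t + 12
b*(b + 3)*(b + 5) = b^3 + 8*b^2 + 15*b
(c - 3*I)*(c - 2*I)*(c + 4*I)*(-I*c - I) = -I*c^4 - c^3 - I*c^3 - c^2 - 14*I*c^2 - 24*c - 14*I*c - 24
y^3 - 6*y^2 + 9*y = y*(y - 3)^2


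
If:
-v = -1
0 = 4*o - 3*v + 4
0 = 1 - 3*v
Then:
No Solution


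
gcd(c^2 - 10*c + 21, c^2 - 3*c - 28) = c - 7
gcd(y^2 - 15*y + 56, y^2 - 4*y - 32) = y - 8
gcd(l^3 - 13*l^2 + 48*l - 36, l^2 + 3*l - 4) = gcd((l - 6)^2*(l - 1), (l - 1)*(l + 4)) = l - 1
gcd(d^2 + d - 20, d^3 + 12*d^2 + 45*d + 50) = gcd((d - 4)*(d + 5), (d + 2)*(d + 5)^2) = d + 5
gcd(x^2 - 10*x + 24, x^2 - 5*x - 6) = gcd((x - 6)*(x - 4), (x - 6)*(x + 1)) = x - 6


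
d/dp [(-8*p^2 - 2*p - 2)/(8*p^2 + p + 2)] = 2*(4*p^2 - 1)/(64*p^4 + 16*p^3 + 33*p^2 + 4*p + 4)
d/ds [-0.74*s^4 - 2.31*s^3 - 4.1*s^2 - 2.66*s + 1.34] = -2.96*s^3 - 6.93*s^2 - 8.2*s - 2.66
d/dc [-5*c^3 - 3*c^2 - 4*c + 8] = -15*c^2 - 6*c - 4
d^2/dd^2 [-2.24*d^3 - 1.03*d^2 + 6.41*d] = -13.44*d - 2.06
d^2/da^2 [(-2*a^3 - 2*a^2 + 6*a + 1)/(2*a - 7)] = 4*(-4*a^3 + 42*a^2 - 147*a - 5)/(8*a^3 - 84*a^2 + 294*a - 343)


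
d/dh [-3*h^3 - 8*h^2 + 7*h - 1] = -9*h^2 - 16*h + 7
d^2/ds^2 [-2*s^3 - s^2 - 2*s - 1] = -12*s - 2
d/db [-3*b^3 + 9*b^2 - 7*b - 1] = -9*b^2 + 18*b - 7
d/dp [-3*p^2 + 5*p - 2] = 5 - 6*p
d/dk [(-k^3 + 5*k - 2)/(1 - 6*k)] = (12*k^3 - 3*k^2 - 7)/(36*k^2 - 12*k + 1)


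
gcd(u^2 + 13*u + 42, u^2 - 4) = 1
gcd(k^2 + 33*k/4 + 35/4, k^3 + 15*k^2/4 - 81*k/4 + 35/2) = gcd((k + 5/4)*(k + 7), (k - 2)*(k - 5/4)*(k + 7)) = k + 7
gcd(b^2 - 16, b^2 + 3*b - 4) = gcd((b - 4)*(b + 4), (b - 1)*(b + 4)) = b + 4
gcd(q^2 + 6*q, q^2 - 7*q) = q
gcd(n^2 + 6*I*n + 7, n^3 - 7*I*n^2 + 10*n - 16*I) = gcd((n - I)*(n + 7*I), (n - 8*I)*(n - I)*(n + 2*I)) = n - I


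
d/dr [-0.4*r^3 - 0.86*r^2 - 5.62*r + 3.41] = -1.2*r^2 - 1.72*r - 5.62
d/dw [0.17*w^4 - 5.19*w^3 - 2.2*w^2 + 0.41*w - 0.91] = 0.68*w^3 - 15.57*w^2 - 4.4*w + 0.41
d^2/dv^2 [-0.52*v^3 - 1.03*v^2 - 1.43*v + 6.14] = -3.12*v - 2.06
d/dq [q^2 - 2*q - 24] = 2*q - 2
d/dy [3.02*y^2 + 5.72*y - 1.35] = 6.04*y + 5.72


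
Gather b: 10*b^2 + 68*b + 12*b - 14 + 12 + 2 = 10*b^2 + 80*b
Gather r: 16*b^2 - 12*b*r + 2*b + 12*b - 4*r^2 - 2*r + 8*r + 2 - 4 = 16*b^2 + 14*b - 4*r^2 + r*(6 - 12*b) - 2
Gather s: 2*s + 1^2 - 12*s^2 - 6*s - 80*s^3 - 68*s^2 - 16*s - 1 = -80*s^3 - 80*s^2 - 20*s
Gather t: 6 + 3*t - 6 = 3*t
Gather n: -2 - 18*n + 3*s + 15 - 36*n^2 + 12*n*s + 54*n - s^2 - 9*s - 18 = -36*n^2 + n*(12*s + 36) - s^2 - 6*s - 5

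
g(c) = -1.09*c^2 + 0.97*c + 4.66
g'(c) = 0.97 - 2.18*c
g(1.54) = 3.57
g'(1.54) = -2.39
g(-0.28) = 4.30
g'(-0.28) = 1.58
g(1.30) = 4.08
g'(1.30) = -1.86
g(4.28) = -11.16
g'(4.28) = -8.36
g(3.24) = -3.64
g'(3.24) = -6.09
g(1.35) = 3.98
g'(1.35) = -1.97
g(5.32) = -21.03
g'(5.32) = -10.63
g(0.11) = 4.75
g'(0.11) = 0.73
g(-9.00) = -92.36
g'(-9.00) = 20.59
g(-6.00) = -40.40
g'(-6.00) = 14.05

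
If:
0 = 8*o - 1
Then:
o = 1/8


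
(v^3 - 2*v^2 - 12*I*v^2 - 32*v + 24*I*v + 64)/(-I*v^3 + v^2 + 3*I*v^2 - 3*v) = (-v^3 + 2*v^2 + 12*I*v^2 + 32*v - 24*I*v - 64)/(v*(I*v^2 - v - 3*I*v + 3))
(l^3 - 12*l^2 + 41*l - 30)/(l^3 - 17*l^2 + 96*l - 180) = (l - 1)/(l - 6)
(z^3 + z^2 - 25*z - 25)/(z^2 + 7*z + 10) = (z^2 - 4*z - 5)/(z + 2)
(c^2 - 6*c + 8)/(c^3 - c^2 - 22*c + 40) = 1/(c + 5)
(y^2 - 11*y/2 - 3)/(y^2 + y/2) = (y - 6)/y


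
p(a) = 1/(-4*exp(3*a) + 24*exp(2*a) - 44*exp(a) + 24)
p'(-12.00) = 0.00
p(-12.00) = 0.04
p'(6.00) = 0.00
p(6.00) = 0.00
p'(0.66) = -113.27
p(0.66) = -3.85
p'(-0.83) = 0.14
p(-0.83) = 0.11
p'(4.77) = 0.00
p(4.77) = -0.00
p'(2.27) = 0.00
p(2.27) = -0.00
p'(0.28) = 0.92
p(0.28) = -0.68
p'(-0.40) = 0.69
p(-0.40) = 0.24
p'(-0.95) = 0.10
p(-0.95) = 0.10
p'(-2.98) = 0.00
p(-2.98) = 0.05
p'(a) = (12*exp(3*a) - 48*exp(2*a) + 44*exp(a))/(-4*exp(3*a) + 24*exp(2*a) - 44*exp(a) + 24)^2 = (3*exp(2*a) - 12*exp(a) + 11)*exp(a)/(4*(exp(3*a) - 6*exp(2*a) + 11*exp(a) - 6)^2)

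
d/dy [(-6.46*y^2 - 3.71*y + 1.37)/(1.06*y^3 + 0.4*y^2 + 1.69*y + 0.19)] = (6.8476*y^4 + 7.8652*y^3 - 13.79*y^2 - 3.5508*y - 3.0202)/(1.1236*y^6 + 0.848*y^5 + 3.7428*y^4 + 1.7548*y^3 + 3.0081*y^2 + 0.6422*y + 0.0361)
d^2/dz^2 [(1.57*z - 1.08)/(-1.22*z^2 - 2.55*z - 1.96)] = (-(1.57*z - 1.08)*(2.44*z + 2.55)*(4.88*z + 5.1) + (11.4924*z + 5.3718)*(1.22*z^2 + 2.55*z + 1.96))/(1.22*z^2 + 2.55*z + 1.96)^3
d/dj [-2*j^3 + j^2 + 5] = 2*j*(1 - 3*j)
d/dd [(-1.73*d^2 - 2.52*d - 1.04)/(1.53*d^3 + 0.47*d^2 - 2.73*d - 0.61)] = (2.6469*d^4 + 7.7112*d^3 + 10.6809*d^2 + 3.0882*d - 1.302)/(2.3409*d^6 + 1.4382*d^5 - 8.1329*d^4 - 4.4328*d^3 + 6.8795*d^2 + 3.3306*d + 0.3721)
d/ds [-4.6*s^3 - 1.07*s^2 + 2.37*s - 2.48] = -13.8*s^2 - 2.14*s + 2.37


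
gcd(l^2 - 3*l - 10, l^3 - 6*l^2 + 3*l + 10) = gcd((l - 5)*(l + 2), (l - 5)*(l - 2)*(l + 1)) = l - 5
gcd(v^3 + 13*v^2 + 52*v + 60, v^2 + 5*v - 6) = v + 6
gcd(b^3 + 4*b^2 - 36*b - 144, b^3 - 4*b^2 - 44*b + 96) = b + 6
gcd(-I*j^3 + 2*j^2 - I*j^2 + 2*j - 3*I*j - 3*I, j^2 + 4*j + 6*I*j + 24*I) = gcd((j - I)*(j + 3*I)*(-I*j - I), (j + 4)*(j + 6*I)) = 1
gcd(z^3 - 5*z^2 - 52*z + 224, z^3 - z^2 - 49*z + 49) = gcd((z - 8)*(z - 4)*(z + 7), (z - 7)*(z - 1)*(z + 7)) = z + 7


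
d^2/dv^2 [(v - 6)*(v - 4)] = 2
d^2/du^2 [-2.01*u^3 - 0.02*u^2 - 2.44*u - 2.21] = -12.06*u - 0.04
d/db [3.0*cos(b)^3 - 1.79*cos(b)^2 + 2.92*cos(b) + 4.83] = (-9.0*cos(b)^2 + 3.58*cos(b) - 2.92)*sin(b)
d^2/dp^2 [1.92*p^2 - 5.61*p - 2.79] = 3.84000000000000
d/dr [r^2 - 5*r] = 2*r - 5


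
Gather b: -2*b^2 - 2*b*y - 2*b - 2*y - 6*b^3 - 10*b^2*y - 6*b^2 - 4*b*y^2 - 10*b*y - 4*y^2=-6*b^3 + b^2*(-10*y - 8) + b*(-4*y^2 - 12*y - 2) - 4*y^2 - 2*y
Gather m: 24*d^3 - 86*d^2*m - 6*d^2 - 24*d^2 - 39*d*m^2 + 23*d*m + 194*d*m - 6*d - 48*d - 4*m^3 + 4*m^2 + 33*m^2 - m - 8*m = 24*d^3 - 30*d^2 - 54*d - 4*m^3 + m^2*(37 - 39*d) + m*(-86*d^2 + 217*d - 9)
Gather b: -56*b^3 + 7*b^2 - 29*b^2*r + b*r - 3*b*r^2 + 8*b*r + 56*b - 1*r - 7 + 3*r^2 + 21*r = -56*b^3 + b^2*(7 - 29*r) + b*(-3*r^2 + 9*r + 56) + 3*r^2 + 20*r - 7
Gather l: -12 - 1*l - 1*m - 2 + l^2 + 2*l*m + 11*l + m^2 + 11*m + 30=l^2 + l*(2*m + 10) + m^2 + 10*m + 16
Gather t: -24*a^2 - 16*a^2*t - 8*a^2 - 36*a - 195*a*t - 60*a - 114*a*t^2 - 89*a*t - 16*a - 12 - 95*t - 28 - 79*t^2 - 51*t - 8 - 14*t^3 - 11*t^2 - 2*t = -32*a^2 - 112*a - 14*t^3 + t^2*(-114*a - 90) + t*(-16*a^2 - 284*a - 148) - 48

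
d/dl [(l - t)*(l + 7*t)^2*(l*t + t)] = t*(l + 7*t)*(2*(l + 1)*(l - t) + (l + 1)*(l + 7*t) + (l - t)*(l + 7*t))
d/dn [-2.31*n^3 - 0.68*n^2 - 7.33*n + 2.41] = -6.93*n^2 - 1.36*n - 7.33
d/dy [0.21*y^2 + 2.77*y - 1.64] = 0.42*y + 2.77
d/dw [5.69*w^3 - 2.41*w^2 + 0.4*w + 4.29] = 17.07*w^2 - 4.82*w + 0.4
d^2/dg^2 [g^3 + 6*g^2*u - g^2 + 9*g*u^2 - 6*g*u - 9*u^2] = 6*g + 12*u - 2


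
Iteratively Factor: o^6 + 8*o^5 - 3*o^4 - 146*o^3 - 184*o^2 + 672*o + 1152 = (o + 4)*(o^5 + 4*o^4 - 19*o^3 - 70*o^2 + 96*o + 288) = (o + 4)^2*(o^4 - 19*o^2 + 6*o + 72) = (o - 3)*(o + 4)^2*(o^3 + 3*o^2 - 10*o - 24) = (o - 3)^2*(o + 4)^2*(o^2 + 6*o + 8) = (o - 3)^2*(o + 4)^3*(o + 2)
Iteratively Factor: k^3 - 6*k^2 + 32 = (k - 4)*(k^2 - 2*k - 8) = (k - 4)^2*(k + 2)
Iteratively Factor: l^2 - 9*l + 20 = (l - 4)*(l - 5)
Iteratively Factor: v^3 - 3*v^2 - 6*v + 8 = (v + 2)*(v^2 - 5*v + 4) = (v - 4)*(v + 2)*(v - 1)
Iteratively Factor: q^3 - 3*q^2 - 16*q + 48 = (q - 3)*(q^2 - 16) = (q - 3)*(q + 4)*(q - 4)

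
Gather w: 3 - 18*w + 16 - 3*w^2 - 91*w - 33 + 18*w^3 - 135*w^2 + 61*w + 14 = 18*w^3 - 138*w^2 - 48*w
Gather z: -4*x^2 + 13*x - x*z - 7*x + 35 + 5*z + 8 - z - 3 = -4*x^2 + 6*x + z*(4 - x) + 40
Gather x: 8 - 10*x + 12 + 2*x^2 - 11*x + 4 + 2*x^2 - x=4*x^2 - 22*x + 24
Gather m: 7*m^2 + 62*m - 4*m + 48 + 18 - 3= 7*m^2 + 58*m + 63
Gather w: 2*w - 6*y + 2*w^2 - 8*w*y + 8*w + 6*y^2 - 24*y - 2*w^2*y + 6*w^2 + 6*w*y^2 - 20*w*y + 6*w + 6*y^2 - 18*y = w^2*(8 - 2*y) + w*(6*y^2 - 28*y + 16) + 12*y^2 - 48*y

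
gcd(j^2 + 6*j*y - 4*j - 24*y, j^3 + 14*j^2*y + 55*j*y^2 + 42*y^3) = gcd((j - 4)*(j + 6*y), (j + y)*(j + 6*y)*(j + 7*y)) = j + 6*y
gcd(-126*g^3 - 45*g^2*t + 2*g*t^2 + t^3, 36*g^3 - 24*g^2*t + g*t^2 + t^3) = 6*g + t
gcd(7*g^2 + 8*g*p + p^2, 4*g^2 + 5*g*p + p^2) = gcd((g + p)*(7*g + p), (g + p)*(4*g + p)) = g + p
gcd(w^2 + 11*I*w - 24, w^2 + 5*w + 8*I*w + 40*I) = w + 8*I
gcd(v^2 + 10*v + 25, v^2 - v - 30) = v + 5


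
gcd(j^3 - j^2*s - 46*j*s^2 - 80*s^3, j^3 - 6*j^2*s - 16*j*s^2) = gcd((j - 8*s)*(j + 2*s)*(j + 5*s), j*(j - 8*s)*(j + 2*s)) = -j^2 + 6*j*s + 16*s^2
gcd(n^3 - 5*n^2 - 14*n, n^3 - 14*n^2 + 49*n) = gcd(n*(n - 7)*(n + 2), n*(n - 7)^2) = n^2 - 7*n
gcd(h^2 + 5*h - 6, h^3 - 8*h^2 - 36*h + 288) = h + 6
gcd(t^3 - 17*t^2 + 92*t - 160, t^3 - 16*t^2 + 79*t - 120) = t^2 - 13*t + 40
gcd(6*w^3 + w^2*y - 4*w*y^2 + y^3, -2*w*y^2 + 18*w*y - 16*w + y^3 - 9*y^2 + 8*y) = -2*w + y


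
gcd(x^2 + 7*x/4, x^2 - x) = x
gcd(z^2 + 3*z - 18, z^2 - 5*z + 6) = z - 3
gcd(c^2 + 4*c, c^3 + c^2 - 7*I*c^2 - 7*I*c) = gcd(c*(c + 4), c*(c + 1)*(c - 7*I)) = c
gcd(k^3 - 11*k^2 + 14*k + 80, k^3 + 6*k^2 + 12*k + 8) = k + 2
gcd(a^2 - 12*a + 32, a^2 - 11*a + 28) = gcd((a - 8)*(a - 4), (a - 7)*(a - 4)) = a - 4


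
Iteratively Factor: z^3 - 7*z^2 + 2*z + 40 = (z - 4)*(z^2 - 3*z - 10) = (z - 5)*(z - 4)*(z + 2)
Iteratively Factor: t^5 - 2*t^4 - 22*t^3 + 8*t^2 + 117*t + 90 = (t - 5)*(t^4 + 3*t^3 - 7*t^2 - 27*t - 18) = (t - 5)*(t + 1)*(t^3 + 2*t^2 - 9*t - 18) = (t - 5)*(t - 3)*(t + 1)*(t^2 + 5*t + 6) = (t - 5)*(t - 3)*(t + 1)*(t + 2)*(t + 3)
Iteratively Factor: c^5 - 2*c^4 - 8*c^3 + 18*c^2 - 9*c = (c - 3)*(c^4 + c^3 - 5*c^2 + 3*c) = c*(c - 3)*(c^3 + c^2 - 5*c + 3) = c*(c - 3)*(c - 1)*(c^2 + 2*c - 3) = c*(c - 3)*(c - 1)*(c + 3)*(c - 1)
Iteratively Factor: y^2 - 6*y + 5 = (y - 5)*(y - 1)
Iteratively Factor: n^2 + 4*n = (n)*(n + 4)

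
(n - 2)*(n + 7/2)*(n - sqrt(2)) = n^3 - sqrt(2)*n^2 + 3*n^2/2 - 7*n - 3*sqrt(2)*n/2 + 7*sqrt(2)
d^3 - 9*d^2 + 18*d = d*(d - 6)*(d - 3)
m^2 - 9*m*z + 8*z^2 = (m - 8*z)*(m - z)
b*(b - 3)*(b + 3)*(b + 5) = b^4 + 5*b^3 - 9*b^2 - 45*b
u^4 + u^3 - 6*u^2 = u^2*(u - 2)*(u + 3)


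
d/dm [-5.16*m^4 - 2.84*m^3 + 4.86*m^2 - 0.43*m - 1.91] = -20.64*m^3 - 8.52*m^2 + 9.72*m - 0.43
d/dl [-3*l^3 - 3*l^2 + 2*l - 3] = -9*l^2 - 6*l + 2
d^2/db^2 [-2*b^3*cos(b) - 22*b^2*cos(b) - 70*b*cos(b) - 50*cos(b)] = 2*b^3*cos(b) + 12*b^2*sin(b) + 22*b^2*cos(b) + 88*b*sin(b) + 58*b*cos(b) + 140*sin(b) + 6*cos(b)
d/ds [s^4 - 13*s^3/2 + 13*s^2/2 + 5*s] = 4*s^3 - 39*s^2/2 + 13*s + 5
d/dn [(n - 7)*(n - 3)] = 2*n - 10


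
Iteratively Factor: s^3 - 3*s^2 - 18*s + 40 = (s - 2)*(s^2 - s - 20) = (s - 5)*(s - 2)*(s + 4)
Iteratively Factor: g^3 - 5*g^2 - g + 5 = (g - 1)*(g^2 - 4*g - 5) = (g - 5)*(g - 1)*(g + 1)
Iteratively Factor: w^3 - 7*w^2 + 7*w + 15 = (w - 3)*(w^2 - 4*w - 5) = (w - 3)*(w + 1)*(w - 5)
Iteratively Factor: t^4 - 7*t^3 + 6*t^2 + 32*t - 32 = (t - 1)*(t^3 - 6*t^2 + 32) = (t - 4)*(t - 1)*(t^2 - 2*t - 8) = (t - 4)*(t - 1)*(t + 2)*(t - 4)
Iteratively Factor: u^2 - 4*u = (u)*(u - 4)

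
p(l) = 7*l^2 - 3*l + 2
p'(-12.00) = -171.00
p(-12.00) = 1046.00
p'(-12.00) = -171.00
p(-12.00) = 1046.00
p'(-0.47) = -9.58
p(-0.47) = 4.96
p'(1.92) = 23.88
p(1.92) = 22.04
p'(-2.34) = -35.76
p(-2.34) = 47.35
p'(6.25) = 84.50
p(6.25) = 256.69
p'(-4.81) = -70.34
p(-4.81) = 178.38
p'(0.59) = 5.26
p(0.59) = 2.67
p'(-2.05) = -31.70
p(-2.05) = 37.57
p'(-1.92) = -29.88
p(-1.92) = 33.56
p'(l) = 14*l - 3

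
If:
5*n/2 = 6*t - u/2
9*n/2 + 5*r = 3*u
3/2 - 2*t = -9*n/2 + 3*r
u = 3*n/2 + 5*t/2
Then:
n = -57/2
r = -117/4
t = -39/2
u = -183/2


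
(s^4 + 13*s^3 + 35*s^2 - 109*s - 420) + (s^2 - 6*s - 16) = s^4 + 13*s^3 + 36*s^2 - 115*s - 436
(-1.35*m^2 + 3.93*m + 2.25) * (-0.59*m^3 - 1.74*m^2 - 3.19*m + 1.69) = 0.7965*m^5 + 0.0303000000000004*m^4 - 3.8592*m^3 - 18.7332*m^2 - 0.5358*m + 3.8025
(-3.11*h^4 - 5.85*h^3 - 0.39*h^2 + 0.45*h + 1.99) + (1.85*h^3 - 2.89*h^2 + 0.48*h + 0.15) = -3.11*h^4 - 4.0*h^3 - 3.28*h^2 + 0.93*h + 2.14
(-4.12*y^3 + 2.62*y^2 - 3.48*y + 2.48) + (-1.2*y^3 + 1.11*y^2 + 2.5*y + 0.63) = -5.32*y^3 + 3.73*y^2 - 0.98*y + 3.11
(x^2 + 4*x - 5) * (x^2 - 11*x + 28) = x^4 - 7*x^3 - 21*x^2 + 167*x - 140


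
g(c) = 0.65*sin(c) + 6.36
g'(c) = 0.65*cos(c)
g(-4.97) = 6.99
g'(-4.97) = 0.17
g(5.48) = 5.89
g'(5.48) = 0.45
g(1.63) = 7.01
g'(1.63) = -0.04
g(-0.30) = 6.17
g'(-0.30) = 0.62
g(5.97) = 6.16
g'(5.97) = 0.62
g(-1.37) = 5.72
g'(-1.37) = 0.13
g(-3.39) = 6.52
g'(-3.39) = -0.63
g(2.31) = 6.84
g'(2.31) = -0.44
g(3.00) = 6.45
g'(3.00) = -0.64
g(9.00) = 6.63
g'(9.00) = -0.59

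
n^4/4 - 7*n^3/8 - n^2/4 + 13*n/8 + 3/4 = (n/4 + 1/4)*(n - 3)*(n - 2)*(n + 1/2)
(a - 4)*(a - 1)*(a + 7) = a^3 + 2*a^2 - 31*a + 28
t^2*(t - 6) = t^3 - 6*t^2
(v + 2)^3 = v^3 + 6*v^2 + 12*v + 8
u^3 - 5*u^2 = u^2*(u - 5)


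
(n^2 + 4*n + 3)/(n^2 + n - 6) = (n + 1)/(n - 2)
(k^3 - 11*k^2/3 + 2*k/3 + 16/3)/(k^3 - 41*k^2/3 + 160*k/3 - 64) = (k^2 - k - 2)/(k^2 - 11*k + 24)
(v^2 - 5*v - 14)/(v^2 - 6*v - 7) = (v + 2)/(v + 1)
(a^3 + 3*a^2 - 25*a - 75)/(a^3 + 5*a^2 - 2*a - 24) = (a^2 - 25)/(a^2 + 2*a - 8)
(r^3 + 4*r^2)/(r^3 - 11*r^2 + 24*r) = r*(r + 4)/(r^2 - 11*r + 24)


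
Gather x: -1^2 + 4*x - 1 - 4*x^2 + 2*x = -4*x^2 + 6*x - 2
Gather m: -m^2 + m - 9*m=-m^2 - 8*m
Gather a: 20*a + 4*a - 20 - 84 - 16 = 24*a - 120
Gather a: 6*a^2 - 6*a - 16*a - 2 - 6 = 6*a^2 - 22*a - 8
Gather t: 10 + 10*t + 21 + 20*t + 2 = 30*t + 33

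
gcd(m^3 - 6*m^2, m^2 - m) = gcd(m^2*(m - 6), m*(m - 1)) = m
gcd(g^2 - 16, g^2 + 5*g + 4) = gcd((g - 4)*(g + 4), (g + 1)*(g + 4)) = g + 4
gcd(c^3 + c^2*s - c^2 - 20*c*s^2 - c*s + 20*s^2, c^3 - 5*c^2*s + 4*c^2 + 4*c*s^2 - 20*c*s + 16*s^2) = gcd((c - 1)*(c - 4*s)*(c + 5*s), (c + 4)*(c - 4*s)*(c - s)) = -c + 4*s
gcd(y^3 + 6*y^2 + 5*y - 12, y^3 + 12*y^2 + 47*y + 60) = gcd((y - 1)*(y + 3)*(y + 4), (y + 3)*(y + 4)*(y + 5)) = y^2 + 7*y + 12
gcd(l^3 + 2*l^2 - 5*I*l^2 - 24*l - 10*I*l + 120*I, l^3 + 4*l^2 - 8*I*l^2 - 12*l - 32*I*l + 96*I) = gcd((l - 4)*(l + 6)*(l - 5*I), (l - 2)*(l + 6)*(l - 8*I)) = l + 6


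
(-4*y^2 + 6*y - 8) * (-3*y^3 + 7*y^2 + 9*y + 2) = 12*y^5 - 46*y^4 + 30*y^3 - 10*y^2 - 60*y - 16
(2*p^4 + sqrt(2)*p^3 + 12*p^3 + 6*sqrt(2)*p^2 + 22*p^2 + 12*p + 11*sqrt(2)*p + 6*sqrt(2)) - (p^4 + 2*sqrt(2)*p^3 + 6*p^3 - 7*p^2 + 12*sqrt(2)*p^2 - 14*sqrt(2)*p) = p^4 - sqrt(2)*p^3 + 6*p^3 - 6*sqrt(2)*p^2 + 29*p^2 + 12*p + 25*sqrt(2)*p + 6*sqrt(2)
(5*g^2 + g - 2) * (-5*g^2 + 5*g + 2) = -25*g^4 + 20*g^3 + 25*g^2 - 8*g - 4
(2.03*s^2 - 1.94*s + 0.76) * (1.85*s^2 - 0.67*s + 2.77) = 3.7555*s^4 - 4.9491*s^3 + 8.3289*s^2 - 5.883*s + 2.1052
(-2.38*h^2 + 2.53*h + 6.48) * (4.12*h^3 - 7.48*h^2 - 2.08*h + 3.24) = -9.8056*h^5 + 28.226*h^4 + 12.7236*h^3 - 61.444*h^2 - 5.2812*h + 20.9952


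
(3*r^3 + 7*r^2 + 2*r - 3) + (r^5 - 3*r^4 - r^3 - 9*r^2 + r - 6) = r^5 - 3*r^4 + 2*r^3 - 2*r^2 + 3*r - 9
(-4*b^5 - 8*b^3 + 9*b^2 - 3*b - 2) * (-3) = 12*b^5 + 24*b^3 - 27*b^2 + 9*b + 6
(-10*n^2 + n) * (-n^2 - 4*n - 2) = 10*n^4 + 39*n^3 + 16*n^2 - 2*n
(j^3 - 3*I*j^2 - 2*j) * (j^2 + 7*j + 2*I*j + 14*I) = j^5 + 7*j^4 - I*j^4 + 4*j^3 - 7*I*j^3 + 28*j^2 - 4*I*j^2 - 28*I*j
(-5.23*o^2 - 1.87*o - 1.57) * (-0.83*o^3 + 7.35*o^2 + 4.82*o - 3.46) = 4.3409*o^5 - 36.8884*o^4 - 37.65*o^3 - 2.4571*o^2 - 1.0972*o + 5.4322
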